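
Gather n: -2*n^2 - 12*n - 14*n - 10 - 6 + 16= -2*n^2 - 26*n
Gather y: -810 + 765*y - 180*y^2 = -180*y^2 + 765*y - 810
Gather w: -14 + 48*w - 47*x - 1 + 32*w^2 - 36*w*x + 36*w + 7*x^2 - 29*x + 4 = 32*w^2 + w*(84 - 36*x) + 7*x^2 - 76*x - 11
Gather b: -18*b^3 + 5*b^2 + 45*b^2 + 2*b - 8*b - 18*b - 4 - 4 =-18*b^3 + 50*b^2 - 24*b - 8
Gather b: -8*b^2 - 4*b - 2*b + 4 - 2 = -8*b^2 - 6*b + 2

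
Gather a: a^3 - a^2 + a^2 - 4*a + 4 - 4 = a^3 - 4*a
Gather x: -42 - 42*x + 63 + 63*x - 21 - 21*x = 0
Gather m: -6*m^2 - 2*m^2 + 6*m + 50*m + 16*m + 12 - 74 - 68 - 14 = -8*m^2 + 72*m - 144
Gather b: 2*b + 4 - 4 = 2*b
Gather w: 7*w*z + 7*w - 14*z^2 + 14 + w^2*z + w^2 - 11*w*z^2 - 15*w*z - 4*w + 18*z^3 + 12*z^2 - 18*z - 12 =w^2*(z + 1) + w*(-11*z^2 - 8*z + 3) + 18*z^3 - 2*z^2 - 18*z + 2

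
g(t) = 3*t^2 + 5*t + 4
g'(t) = 6*t + 5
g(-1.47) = 3.13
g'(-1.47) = -3.82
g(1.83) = 23.20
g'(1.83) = 15.98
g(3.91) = 69.41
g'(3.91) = 28.46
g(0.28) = 5.64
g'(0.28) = 6.68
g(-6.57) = 100.64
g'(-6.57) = -34.42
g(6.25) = 152.44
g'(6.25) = 42.50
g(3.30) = 53.17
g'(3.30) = 24.80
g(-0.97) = 1.97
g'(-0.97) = -0.82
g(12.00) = 496.00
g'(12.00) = 77.00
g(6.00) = 142.00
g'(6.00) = 41.00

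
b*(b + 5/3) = b^2 + 5*b/3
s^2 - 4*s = s*(s - 4)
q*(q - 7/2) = q^2 - 7*q/2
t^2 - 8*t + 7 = (t - 7)*(t - 1)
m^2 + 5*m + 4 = (m + 1)*(m + 4)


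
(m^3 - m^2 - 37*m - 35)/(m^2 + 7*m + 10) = (m^2 - 6*m - 7)/(m + 2)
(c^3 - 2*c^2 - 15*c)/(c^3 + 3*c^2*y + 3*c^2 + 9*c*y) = (c - 5)/(c + 3*y)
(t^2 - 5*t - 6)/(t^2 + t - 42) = (t + 1)/(t + 7)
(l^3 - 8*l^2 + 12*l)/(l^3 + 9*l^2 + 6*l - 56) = l*(l - 6)/(l^2 + 11*l + 28)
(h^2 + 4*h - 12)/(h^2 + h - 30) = (h - 2)/(h - 5)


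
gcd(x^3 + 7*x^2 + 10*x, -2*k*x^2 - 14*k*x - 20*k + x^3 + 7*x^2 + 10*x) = x^2 + 7*x + 10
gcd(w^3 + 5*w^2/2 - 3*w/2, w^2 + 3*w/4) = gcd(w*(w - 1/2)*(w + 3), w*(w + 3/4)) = w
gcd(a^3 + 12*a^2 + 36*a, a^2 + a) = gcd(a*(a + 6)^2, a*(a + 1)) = a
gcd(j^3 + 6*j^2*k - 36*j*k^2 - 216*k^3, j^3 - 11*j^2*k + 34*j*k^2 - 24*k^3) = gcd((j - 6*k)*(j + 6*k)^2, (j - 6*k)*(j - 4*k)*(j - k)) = j - 6*k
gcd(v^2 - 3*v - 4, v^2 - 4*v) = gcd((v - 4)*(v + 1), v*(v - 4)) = v - 4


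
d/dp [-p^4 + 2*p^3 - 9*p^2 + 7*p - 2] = -4*p^3 + 6*p^2 - 18*p + 7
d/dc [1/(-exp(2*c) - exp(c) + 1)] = (2*exp(c) + 1)*exp(c)/(exp(2*c) + exp(c) - 1)^2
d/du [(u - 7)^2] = 2*u - 14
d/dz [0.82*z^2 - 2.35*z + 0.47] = 1.64*z - 2.35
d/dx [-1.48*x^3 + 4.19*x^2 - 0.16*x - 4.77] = -4.44*x^2 + 8.38*x - 0.16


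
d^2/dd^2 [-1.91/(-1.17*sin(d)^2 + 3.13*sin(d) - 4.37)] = (-10.458396*sin(d)^4 + 20.983833*sin(d)^3 + 36.038071*sin(d)^2 - 68.092837*sin(d) + 17.89288)/(1.17*sin(d)^2 - 3.13*sin(d) + 4.37)^3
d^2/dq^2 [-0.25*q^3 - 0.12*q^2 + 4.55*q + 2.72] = -1.5*q - 0.24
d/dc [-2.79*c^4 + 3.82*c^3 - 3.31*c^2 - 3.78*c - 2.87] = -11.16*c^3 + 11.46*c^2 - 6.62*c - 3.78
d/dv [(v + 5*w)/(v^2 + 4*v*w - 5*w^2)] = -1/(v^2 - 2*v*w + w^2)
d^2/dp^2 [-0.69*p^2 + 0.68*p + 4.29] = -1.38000000000000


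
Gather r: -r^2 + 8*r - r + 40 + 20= -r^2 + 7*r + 60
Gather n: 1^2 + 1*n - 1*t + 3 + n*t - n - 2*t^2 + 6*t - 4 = n*t - 2*t^2 + 5*t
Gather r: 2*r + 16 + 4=2*r + 20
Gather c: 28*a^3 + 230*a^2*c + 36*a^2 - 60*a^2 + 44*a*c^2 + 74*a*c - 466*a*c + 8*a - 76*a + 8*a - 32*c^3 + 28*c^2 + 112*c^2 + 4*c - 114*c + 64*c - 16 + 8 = 28*a^3 - 24*a^2 - 60*a - 32*c^3 + c^2*(44*a + 140) + c*(230*a^2 - 392*a - 46) - 8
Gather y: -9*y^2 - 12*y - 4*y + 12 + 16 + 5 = -9*y^2 - 16*y + 33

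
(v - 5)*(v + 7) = v^2 + 2*v - 35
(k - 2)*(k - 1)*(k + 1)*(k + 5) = k^4 + 3*k^3 - 11*k^2 - 3*k + 10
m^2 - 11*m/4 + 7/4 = (m - 7/4)*(m - 1)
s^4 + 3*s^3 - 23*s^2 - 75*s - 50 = (s - 5)*(s + 1)*(s + 2)*(s + 5)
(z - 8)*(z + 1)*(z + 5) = z^3 - 2*z^2 - 43*z - 40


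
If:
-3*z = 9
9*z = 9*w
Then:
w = -3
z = -3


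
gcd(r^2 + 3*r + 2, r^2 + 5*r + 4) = r + 1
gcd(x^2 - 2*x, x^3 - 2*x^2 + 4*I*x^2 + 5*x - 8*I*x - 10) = x - 2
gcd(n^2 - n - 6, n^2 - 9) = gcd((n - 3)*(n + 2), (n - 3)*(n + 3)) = n - 3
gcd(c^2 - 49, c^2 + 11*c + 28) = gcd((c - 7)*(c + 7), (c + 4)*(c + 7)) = c + 7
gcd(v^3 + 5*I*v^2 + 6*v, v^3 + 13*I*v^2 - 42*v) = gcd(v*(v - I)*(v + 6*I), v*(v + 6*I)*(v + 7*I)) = v^2 + 6*I*v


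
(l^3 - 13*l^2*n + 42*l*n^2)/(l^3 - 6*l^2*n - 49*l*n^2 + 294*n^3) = l/(l + 7*n)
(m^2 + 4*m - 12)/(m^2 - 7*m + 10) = (m + 6)/(m - 5)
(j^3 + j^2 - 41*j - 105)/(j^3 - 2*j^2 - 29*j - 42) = (j + 5)/(j + 2)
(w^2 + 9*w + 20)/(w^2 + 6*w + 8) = (w + 5)/(w + 2)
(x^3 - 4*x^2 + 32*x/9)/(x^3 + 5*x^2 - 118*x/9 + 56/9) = x*(3*x - 8)/(3*x^2 + 19*x - 14)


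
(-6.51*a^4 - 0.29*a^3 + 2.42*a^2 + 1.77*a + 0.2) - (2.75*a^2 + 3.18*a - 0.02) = -6.51*a^4 - 0.29*a^3 - 0.33*a^2 - 1.41*a + 0.22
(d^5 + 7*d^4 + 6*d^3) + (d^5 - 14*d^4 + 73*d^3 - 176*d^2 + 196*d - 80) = 2*d^5 - 7*d^4 + 79*d^3 - 176*d^2 + 196*d - 80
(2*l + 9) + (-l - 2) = l + 7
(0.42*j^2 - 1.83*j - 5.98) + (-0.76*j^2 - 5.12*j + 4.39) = -0.34*j^2 - 6.95*j - 1.59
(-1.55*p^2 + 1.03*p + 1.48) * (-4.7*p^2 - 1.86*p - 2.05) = 7.285*p^4 - 1.958*p^3 - 5.6943*p^2 - 4.8643*p - 3.034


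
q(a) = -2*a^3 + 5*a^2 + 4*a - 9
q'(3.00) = -20.00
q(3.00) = -6.00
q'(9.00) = -392.00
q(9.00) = -1026.00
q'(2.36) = -5.82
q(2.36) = 2.00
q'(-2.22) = -47.77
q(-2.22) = 28.64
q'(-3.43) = -100.89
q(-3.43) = 116.81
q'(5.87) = -144.04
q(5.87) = -217.76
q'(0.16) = 5.45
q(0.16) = -8.24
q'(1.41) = 6.17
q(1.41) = 0.97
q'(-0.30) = 0.46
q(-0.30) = -9.70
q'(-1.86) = -35.36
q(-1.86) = 13.73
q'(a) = -6*a^2 + 10*a + 4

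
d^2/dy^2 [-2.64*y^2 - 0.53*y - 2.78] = -5.28000000000000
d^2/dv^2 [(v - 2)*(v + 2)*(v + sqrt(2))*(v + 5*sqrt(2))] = 12*v^2 + 36*sqrt(2)*v + 12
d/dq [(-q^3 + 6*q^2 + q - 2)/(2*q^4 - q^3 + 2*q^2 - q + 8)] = 2*(q^6 - 12*q^5 - q^4 + 10*q^3 - 19*q^2 + 52*q + 3)/(4*q^8 - 4*q^7 + 9*q^6 - 8*q^5 + 38*q^4 - 20*q^3 + 33*q^2 - 16*q + 64)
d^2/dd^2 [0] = 0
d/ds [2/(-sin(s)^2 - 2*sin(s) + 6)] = 4*(sin(s) + 1)*cos(s)/(sin(s)^2 + 2*sin(s) - 6)^2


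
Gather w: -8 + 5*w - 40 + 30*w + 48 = 35*w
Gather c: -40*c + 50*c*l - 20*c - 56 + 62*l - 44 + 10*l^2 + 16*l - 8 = c*(50*l - 60) + 10*l^2 + 78*l - 108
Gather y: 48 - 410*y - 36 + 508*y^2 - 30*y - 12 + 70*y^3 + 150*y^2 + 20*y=70*y^3 + 658*y^2 - 420*y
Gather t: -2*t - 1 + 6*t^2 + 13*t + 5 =6*t^2 + 11*t + 4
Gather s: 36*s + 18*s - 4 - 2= 54*s - 6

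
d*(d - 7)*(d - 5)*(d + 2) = d^4 - 10*d^3 + 11*d^2 + 70*d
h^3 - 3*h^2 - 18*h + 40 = (h - 5)*(h - 2)*(h + 4)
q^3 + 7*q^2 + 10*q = q*(q + 2)*(q + 5)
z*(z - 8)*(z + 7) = z^3 - z^2 - 56*z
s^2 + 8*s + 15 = (s + 3)*(s + 5)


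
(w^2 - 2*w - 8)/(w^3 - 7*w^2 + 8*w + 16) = (w + 2)/(w^2 - 3*w - 4)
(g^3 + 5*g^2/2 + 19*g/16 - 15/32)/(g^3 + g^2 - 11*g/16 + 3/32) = (4*g + 5)/(4*g - 1)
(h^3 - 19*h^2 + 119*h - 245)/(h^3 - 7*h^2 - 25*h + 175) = (h - 7)/(h + 5)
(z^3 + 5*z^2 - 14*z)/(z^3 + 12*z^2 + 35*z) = (z - 2)/(z + 5)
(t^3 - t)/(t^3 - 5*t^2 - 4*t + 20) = (t^3 - t)/(t^3 - 5*t^2 - 4*t + 20)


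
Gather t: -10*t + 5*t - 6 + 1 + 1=-5*t - 4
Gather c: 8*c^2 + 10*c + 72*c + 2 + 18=8*c^2 + 82*c + 20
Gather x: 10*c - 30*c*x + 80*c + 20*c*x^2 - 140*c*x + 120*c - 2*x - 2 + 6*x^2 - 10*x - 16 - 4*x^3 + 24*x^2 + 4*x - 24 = 210*c - 4*x^3 + x^2*(20*c + 30) + x*(-170*c - 8) - 42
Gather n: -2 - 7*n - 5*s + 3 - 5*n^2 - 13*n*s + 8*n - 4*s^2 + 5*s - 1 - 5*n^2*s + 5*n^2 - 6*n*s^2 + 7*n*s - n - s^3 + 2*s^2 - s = -5*n^2*s + n*(-6*s^2 - 6*s) - s^3 - 2*s^2 - s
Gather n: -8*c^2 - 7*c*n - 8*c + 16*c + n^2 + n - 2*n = -8*c^2 + 8*c + n^2 + n*(-7*c - 1)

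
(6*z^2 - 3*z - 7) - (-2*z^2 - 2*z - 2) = 8*z^2 - z - 5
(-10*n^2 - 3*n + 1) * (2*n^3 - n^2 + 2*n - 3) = -20*n^5 + 4*n^4 - 15*n^3 + 23*n^2 + 11*n - 3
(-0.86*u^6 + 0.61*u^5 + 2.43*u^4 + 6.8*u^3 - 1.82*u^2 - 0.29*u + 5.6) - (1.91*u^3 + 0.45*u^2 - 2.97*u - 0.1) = -0.86*u^6 + 0.61*u^5 + 2.43*u^4 + 4.89*u^3 - 2.27*u^2 + 2.68*u + 5.7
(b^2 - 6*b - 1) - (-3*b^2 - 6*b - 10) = 4*b^2 + 9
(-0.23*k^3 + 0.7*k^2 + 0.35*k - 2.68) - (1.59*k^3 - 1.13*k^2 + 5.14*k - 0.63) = -1.82*k^3 + 1.83*k^2 - 4.79*k - 2.05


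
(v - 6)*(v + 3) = v^2 - 3*v - 18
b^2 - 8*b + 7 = (b - 7)*(b - 1)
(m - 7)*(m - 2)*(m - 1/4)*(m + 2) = m^4 - 29*m^3/4 - 9*m^2/4 + 29*m - 7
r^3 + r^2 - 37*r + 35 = (r - 5)*(r - 1)*(r + 7)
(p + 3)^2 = p^2 + 6*p + 9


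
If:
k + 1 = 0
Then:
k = -1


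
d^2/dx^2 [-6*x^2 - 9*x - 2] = -12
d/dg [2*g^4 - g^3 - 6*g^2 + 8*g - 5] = 8*g^3 - 3*g^2 - 12*g + 8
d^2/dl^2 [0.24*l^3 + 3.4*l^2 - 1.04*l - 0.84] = 1.44*l + 6.8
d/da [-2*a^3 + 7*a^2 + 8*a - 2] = -6*a^2 + 14*a + 8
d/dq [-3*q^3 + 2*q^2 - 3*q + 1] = -9*q^2 + 4*q - 3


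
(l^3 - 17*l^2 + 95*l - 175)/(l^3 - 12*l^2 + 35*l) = (l - 5)/l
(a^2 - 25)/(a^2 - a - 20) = (a + 5)/(a + 4)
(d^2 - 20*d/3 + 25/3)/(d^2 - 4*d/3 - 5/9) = 3*(d - 5)/(3*d + 1)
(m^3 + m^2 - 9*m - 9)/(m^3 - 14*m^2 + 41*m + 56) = (m^2 - 9)/(m^2 - 15*m + 56)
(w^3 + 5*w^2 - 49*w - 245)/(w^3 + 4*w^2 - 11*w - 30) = (w^2 - 49)/(w^2 - w - 6)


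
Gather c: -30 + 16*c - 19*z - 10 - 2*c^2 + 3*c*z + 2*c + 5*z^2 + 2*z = -2*c^2 + c*(3*z + 18) + 5*z^2 - 17*z - 40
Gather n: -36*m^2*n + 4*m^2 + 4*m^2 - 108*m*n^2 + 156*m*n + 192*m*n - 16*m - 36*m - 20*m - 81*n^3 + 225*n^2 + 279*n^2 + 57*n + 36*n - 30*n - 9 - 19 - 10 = 8*m^2 - 72*m - 81*n^3 + n^2*(504 - 108*m) + n*(-36*m^2 + 348*m + 63) - 38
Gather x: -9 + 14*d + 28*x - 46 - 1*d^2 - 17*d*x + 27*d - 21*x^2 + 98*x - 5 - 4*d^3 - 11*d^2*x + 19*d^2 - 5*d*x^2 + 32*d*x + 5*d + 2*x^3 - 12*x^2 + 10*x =-4*d^3 + 18*d^2 + 46*d + 2*x^3 + x^2*(-5*d - 33) + x*(-11*d^2 + 15*d + 136) - 60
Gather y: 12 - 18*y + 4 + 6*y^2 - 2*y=6*y^2 - 20*y + 16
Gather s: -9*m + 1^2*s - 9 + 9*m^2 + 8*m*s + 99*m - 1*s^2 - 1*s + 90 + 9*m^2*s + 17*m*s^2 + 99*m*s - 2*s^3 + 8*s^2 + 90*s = 9*m^2 + 90*m - 2*s^3 + s^2*(17*m + 7) + s*(9*m^2 + 107*m + 90) + 81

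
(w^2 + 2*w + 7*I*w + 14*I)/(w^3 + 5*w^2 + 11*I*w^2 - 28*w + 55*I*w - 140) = (w + 2)/(w^2 + w*(5 + 4*I) + 20*I)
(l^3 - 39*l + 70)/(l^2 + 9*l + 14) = (l^2 - 7*l + 10)/(l + 2)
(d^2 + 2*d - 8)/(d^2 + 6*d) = (d^2 + 2*d - 8)/(d*(d + 6))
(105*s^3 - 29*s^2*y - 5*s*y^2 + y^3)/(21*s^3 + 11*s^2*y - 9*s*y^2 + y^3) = (5*s + y)/(s + y)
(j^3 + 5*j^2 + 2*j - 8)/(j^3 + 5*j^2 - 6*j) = (j^2 + 6*j + 8)/(j*(j + 6))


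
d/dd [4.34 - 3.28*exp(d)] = -3.28*exp(d)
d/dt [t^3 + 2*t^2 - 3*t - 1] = 3*t^2 + 4*t - 3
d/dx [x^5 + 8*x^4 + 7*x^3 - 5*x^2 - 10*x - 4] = 5*x^4 + 32*x^3 + 21*x^2 - 10*x - 10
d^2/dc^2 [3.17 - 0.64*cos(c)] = 0.64*cos(c)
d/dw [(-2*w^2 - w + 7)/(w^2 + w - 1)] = (-w^2 - 10*w - 6)/(w^4 + 2*w^3 - w^2 - 2*w + 1)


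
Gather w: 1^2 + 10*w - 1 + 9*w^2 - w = 9*w^2 + 9*w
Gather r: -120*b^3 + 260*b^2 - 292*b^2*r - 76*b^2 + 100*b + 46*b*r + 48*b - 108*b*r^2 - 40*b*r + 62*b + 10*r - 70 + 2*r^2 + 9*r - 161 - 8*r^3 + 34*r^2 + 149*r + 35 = -120*b^3 + 184*b^2 + 210*b - 8*r^3 + r^2*(36 - 108*b) + r*(-292*b^2 + 6*b + 168) - 196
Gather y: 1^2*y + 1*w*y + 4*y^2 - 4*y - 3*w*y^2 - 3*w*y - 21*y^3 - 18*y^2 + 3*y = -2*w*y - 21*y^3 + y^2*(-3*w - 14)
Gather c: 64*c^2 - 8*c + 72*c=64*c^2 + 64*c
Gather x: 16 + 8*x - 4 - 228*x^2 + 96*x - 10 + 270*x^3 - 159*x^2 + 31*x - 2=270*x^3 - 387*x^2 + 135*x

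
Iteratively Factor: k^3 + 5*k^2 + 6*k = (k)*(k^2 + 5*k + 6) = k*(k + 2)*(k + 3)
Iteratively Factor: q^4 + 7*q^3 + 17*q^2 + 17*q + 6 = (q + 3)*(q^3 + 4*q^2 + 5*q + 2) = (q + 2)*(q + 3)*(q^2 + 2*q + 1) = (q + 1)*(q + 2)*(q + 3)*(q + 1)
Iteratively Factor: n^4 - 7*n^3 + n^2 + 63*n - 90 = (n - 5)*(n^3 - 2*n^2 - 9*n + 18) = (n - 5)*(n - 3)*(n^2 + n - 6) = (n - 5)*(n - 3)*(n - 2)*(n + 3)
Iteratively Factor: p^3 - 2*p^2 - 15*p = (p - 5)*(p^2 + 3*p) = p*(p - 5)*(p + 3)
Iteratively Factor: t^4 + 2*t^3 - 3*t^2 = (t + 3)*(t^3 - t^2) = t*(t + 3)*(t^2 - t) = t*(t - 1)*(t + 3)*(t)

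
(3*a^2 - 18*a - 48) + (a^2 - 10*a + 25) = 4*a^2 - 28*a - 23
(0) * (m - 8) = 0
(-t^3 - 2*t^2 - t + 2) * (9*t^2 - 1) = -9*t^5 - 18*t^4 - 8*t^3 + 20*t^2 + t - 2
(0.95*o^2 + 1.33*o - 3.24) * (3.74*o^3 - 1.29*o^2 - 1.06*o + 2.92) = 3.553*o^5 + 3.7487*o^4 - 14.8403*o^3 + 5.5438*o^2 + 7.318*o - 9.4608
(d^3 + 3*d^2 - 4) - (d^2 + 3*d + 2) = d^3 + 2*d^2 - 3*d - 6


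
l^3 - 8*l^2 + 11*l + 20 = (l - 5)*(l - 4)*(l + 1)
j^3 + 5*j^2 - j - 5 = (j - 1)*(j + 1)*(j + 5)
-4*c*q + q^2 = q*(-4*c + q)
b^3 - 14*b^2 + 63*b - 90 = (b - 6)*(b - 5)*(b - 3)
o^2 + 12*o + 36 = (o + 6)^2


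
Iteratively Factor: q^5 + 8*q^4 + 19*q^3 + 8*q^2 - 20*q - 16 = (q - 1)*(q^4 + 9*q^3 + 28*q^2 + 36*q + 16) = (q - 1)*(q + 1)*(q^3 + 8*q^2 + 20*q + 16) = (q - 1)*(q + 1)*(q + 2)*(q^2 + 6*q + 8) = (q - 1)*(q + 1)*(q + 2)*(q + 4)*(q + 2)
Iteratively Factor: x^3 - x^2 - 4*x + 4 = (x - 2)*(x^2 + x - 2) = (x - 2)*(x - 1)*(x + 2)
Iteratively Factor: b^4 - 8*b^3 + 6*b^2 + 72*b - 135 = (b - 3)*(b^3 - 5*b^2 - 9*b + 45) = (b - 3)*(b + 3)*(b^2 - 8*b + 15) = (b - 5)*(b - 3)*(b + 3)*(b - 3)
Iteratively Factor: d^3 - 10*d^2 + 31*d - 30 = (d - 3)*(d^2 - 7*d + 10) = (d - 5)*(d - 3)*(d - 2)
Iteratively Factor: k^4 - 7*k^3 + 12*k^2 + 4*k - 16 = (k - 4)*(k^3 - 3*k^2 + 4) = (k - 4)*(k - 2)*(k^2 - k - 2) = (k - 4)*(k - 2)^2*(k + 1)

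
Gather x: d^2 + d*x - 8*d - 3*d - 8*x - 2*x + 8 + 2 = d^2 - 11*d + x*(d - 10) + 10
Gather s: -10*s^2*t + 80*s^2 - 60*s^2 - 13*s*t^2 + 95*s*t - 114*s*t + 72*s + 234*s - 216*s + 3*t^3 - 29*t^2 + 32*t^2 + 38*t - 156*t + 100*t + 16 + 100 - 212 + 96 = s^2*(20 - 10*t) + s*(-13*t^2 - 19*t + 90) + 3*t^3 + 3*t^2 - 18*t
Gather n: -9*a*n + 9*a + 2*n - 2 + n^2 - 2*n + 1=-9*a*n + 9*a + n^2 - 1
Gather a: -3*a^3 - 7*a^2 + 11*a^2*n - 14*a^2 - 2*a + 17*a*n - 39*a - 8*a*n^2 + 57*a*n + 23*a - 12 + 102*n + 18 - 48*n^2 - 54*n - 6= -3*a^3 + a^2*(11*n - 21) + a*(-8*n^2 + 74*n - 18) - 48*n^2 + 48*n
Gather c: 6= 6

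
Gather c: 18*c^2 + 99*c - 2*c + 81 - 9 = 18*c^2 + 97*c + 72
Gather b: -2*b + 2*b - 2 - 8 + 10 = 0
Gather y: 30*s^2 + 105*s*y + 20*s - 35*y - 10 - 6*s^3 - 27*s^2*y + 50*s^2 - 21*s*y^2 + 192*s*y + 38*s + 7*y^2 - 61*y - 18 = -6*s^3 + 80*s^2 + 58*s + y^2*(7 - 21*s) + y*(-27*s^2 + 297*s - 96) - 28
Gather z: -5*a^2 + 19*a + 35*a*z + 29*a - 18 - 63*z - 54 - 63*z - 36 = -5*a^2 + 48*a + z*(35*a - 126) - 108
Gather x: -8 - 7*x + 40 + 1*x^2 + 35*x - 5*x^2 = -4*x^2 + 28*x + 32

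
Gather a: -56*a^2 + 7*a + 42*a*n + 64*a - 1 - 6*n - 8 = -56*a^2 + a*(42*n + 71) - 6*n - 9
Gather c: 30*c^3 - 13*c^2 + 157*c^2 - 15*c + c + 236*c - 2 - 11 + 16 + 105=30*c^3 + 144*c^2 + 222*c + 108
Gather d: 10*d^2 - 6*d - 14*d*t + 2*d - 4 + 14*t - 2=10*d^2 + d*(-14*t - 4) + 14*t - 6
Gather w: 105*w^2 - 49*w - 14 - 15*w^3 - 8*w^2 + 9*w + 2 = -15*w^3 + 97*w^2 - 40*w - 12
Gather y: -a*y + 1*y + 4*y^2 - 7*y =4*y^2 + y*(-a - 6)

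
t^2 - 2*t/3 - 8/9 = (t - 4/3)*(t + 2/3)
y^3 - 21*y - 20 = (y - 5)*(y + 1)*(y + 4)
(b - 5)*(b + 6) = b^2 + b - 30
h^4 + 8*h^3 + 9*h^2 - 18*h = h*(h - 1)*(h + 3)*(h + 6)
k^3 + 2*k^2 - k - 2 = (k - 1)*(k + 1)*(k + 2)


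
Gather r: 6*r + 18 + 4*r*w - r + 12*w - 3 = r*(4*w + 5) + 12*w + 15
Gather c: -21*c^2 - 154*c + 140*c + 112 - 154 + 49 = -21*c^2 - 14*c + 7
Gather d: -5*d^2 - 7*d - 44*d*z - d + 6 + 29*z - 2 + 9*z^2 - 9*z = -5*d^2 + d*(-44*z - 8) + 9*z^2 + 20*z + 4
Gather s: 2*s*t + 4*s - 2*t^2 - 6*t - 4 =s*(2*t + 4) - 2*t^2 - 6*t - 4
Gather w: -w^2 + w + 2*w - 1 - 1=-w^2 + 3*w - 2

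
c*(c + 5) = c^2 + 5*c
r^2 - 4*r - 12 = (r - 6)*(r + 2)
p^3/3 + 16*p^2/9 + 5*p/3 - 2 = (p/3 + 1)*(p - 2/3)*(p + 3)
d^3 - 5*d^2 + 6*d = d*(d - 3)*(d - 2)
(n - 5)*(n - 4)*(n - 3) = n^3 - 12*n^2 + 47*n - 60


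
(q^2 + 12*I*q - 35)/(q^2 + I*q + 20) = (q + 7*I)/(q - 4*I)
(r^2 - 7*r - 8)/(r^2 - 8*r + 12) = (r^2 - 7*r - 8)/(r^2 - 8*r + 12)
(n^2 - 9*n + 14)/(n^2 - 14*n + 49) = (n - 2)/(n - 7)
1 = 1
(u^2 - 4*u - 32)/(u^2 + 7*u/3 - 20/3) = 3*(u - 8)/(3*u - 5)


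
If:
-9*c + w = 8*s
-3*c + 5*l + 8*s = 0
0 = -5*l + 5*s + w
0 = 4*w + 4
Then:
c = -7/47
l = -37/235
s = 2/47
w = -1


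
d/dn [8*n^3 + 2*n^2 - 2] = 4*n*(6*n + 1)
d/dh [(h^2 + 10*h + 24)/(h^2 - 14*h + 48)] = 24*(-h^2 + 2*h + 34)/(h^4 - 28*h^3 + 292*h^2 - 1344*h + 2304)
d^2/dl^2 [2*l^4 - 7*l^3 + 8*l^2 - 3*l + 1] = 24*l^2 - 42*l + 16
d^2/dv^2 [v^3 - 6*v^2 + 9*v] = 6*v - 12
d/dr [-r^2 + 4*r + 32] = 4 - 2*r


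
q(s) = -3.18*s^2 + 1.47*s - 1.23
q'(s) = 1.47 - 6.36*s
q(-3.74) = -51.21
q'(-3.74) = 25.26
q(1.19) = -3.98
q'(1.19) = -6.10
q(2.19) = -13.26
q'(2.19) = -12.46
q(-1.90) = -15.50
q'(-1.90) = 13.55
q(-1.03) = -6.12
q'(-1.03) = 8.02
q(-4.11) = -60.99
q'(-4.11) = 27.61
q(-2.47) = -24.26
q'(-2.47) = 17.18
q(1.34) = -4.97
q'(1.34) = -7.05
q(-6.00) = -124.53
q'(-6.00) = 39.63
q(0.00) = -1.23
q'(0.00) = 1.47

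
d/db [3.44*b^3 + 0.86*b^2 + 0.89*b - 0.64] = 10.32*b^2 + 1.72*b + 0.89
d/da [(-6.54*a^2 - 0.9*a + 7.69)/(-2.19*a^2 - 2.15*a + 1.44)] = (12.09*a^2 + 14.847*a + 15.2375)/(4.7961*a^4 + 9.417*a^3 - 1.6847*a^2 - 6.192*a + 2.0736)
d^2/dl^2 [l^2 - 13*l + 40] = 2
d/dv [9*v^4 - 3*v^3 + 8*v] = 36*v^3 - 9*v^2 + 8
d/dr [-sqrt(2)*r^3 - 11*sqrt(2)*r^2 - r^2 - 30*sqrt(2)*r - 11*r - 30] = -3*sqrt(2)*r^2 - 22*sqrt(2)*r - 2*r - 30*sqrt(2) - 11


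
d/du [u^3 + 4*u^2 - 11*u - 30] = 3*u^2 + 8*u - 11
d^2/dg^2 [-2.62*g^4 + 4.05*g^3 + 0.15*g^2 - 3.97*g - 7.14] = -31.44*g^2 + 24.3*g + 0.3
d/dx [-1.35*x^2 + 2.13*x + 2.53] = 2.13 - 2.7*x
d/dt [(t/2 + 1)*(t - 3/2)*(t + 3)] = 3*t^2/2 + 7*t/2 - 3/4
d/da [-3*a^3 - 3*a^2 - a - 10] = -9*a^2 - 6*a - 1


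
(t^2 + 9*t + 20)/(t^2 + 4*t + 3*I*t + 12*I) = (t + 5)/(t + 3*I)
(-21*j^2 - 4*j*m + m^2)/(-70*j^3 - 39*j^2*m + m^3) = (3*j + m)/(10*j^2 + 7*j*m + m^2)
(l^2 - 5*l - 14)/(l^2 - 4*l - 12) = (l - 7)/(l - 6)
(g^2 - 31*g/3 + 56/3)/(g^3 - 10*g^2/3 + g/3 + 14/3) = (g - 8)/(g^2 - g - 2)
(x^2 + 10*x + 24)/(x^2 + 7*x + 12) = (x + 6)/(x + 3)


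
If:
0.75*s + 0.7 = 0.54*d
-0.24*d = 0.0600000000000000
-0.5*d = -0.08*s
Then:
No Solution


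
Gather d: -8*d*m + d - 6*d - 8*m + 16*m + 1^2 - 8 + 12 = d*(-8*m - 5) + 8*m + 5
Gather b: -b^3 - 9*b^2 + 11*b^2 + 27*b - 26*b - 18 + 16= -b^3 + 2*b^2 + b - 2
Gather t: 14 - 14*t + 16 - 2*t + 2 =32 - 16*t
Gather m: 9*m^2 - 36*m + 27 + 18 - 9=9*m^2 - 36*m + 36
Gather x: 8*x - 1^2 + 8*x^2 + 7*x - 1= 8*x^2 + 15*x - 2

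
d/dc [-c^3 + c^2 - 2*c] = -3*c^2 + 2*c - 2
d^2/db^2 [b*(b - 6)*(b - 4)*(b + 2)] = 12*b^2 - 48*b + 8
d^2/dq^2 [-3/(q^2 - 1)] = 6*(-3*q^2 - 1)/(q^2 - 1)^3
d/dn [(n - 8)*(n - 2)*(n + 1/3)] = 3*n^2 - 58*n/3 + 38/3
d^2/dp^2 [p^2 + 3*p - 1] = 2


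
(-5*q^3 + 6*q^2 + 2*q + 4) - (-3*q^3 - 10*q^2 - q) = -2*q^3 + 16*q^2 + 3*q + 4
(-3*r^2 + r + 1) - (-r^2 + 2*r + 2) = -2*r^2 - r - 1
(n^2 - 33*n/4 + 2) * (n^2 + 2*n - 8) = n^4 - 25*n^3/4 - 45*n^2/2 + 70*n - 16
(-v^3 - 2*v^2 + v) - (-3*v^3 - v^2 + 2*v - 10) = 2*v^3 - v^2 - v + 10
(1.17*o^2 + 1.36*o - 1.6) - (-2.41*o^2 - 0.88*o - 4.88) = 3.58*o^2 + 2.24*o + 3.28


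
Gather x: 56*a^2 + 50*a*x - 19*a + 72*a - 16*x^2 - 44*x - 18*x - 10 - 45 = 56*a^2 + 53*a - 16*x^2 + x*(50*a - 62) - 55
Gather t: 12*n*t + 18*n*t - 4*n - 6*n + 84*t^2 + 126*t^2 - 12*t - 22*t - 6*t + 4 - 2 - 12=-10*n + 210*t^2 + t*(30*n - 40) - 10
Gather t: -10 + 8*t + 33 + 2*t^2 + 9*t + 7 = 2*t^2 + 17*t + 30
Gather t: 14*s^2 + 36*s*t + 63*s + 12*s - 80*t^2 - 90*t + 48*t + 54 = 14*s^2 + 75*s - 80*t^2 + t*(36*s - 42) + 54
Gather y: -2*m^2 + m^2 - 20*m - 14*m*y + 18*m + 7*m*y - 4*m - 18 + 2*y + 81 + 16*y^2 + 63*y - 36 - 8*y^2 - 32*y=-m^2 - 6*m + 8*y^2 + y*(33 - 7*m) + 27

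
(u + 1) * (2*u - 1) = 2*u^2 + u - 1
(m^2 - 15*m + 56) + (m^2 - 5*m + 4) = 2*m^2 - 20*m + 60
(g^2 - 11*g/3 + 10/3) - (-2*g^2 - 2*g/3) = 3*g^2 - 3*g + 10/3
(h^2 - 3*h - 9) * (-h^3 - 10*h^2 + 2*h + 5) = -h^5 - 7*h^4 + 41*h^3 + 89*h^2 - 33*h - 45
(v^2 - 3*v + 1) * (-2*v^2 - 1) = -2*v^4 + 6*v^3 - 3*v^2 + 3*v - 1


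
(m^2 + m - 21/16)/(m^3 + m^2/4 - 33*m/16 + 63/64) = 4/(4*m - 3)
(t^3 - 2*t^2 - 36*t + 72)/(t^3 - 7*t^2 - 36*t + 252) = (t - 2)/(t - 7)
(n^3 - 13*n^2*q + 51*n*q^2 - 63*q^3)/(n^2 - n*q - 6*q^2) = (n^2 - 10*n*q + 21*q^2)/(n + 2*q)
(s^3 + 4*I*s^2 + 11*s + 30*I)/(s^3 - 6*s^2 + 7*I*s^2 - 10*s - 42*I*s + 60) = (s - 3*I)/(s - 6)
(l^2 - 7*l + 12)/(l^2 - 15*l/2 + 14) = 2*(l - 3)/(2*l - 7)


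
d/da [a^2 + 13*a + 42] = 2*a + 13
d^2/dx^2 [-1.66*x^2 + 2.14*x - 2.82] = -3.32000000000000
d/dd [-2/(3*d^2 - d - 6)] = 2*(6*d - 1)/(-3*d^2 + d + 6)^2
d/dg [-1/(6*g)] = 1/(6*g^2)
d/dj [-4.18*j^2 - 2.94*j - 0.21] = -8.36*j - 2.94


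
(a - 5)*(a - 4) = a^2 - 9*a + 20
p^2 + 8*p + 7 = (p + 1)*(p + 7)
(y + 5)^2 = y^2 + 10*y + 25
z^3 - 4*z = z*(z - 2)*(z + 2)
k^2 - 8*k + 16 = (k - 4)^2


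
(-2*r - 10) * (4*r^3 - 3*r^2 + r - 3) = -8*r^4 - 34*r^3 + 28*r^2 - 4*r + 30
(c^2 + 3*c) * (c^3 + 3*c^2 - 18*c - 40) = c^5 + 6*c^4 - 9*c^3 - 94*c^2 - 120*c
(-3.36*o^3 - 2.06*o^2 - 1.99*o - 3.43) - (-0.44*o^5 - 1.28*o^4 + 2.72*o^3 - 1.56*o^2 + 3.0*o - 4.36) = 0.44*o^5 + 1.28*o^4 - 6.08*o^3 - 0.5*o^2 - 4.99*o + 0.93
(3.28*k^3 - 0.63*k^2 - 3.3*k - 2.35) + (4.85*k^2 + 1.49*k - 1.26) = 3.28*k^3 + 4.22*k^2 - 1.81*k - 3.61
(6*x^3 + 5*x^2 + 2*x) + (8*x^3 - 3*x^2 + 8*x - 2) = 14*x^3 + 2*x^2 + 10*x - 2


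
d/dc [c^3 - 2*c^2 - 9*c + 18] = 3*c^2 - 4*c - 9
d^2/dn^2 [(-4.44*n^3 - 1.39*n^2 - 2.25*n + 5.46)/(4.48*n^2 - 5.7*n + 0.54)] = (1.13686837721616e-13*n^4 - 428.335584*n^3 + 759.680352*n^2 - 811.668384*n + 313.711488)/(89.915392*n^6 - 343.20384*n^5 + 469.179648*n^4 - 267.92964*n^3 + 56.552904*n^2 - 4.98636*n + 0.157464)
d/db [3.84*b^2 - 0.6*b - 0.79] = 7.68*b - 0.6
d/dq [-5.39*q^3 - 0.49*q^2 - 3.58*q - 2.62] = -16.17*q^2 - 0.98*q - 3.58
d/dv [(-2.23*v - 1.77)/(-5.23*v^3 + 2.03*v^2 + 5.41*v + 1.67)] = (-23.3258*v^3 - 23.2444*v^2 + 7.1862*v + 5.8516)/(27.3529*v^6 - 21.2338*v^5 - 52.4677*v^4 + 4.4964*v^3 + 36.0483*v^2 + 18.0694*v + 2.7889)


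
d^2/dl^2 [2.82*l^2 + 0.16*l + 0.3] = 5.64000000000000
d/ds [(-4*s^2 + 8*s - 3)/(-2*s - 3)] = 2*(4*s^2 + 12*s - 15)/(4*s^2 + 12*s + 9)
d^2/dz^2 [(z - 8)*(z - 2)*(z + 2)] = 6*z - 16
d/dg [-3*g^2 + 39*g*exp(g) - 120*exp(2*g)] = 39*g*exp(g) - 6*g - 240*exp(2*g) + 39*exp(g)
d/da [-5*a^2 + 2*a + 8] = 2 - 10*a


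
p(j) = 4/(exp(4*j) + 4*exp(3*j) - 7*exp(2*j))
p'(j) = 4*(-4*exp(4*j) - 12*exp(3*j) + 14*exp(2*j))/(exp(4*j) + 4*exp(3*j) - 7*exp(2*j))^2 = 8*(-2*exp(2*j) - 6*exp(j) + 7)*exp(-2*j)/(exp(2*j) + 4*exp(j) - 7)^2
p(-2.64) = -117.07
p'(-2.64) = 228.98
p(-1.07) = -6.17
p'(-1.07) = 10.54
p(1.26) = 0.02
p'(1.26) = -0.07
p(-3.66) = -875.94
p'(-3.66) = 1738.63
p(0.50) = 0.64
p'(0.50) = -4.58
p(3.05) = 0.00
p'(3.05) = -0.00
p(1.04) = 0.04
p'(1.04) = -0.17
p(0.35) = 2.88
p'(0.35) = -46.24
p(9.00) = 0.00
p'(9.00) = 0.00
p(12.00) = 0.00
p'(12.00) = 0.00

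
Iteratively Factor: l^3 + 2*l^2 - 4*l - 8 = (l + 2)*(l^2 - 4) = (l + 2)^2*(l - 2)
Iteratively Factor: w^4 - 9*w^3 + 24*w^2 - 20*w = (w)*(w^3 - 9*w^2 + 24*w - 20) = w*(w - 5)*(w^2 - 4*w + 4) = w*(w - 5)*(w - 2)*(w - 2)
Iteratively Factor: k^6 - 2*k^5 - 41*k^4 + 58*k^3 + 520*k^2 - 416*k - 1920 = (k + 4)*(k^5 - 6*k^4 - 17*k^3 + 126*k^2 + 16*k - 480) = (k + 2)*(k + 4)*(k^4 - 8*k^3 - k^2 + 128*k - 240) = (k - 3)*(k + 2)*(k + 4)*(k^3 - 5*k^2 - 16*k + 80) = (k - 3)*(k + 2)*(k + 4)^2*(k^2 - 9*k + 20) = (k - 5)*(k - 3)*(k + 2)*(k + 4)^2*(k - 4)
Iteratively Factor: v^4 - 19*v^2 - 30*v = (v - 5)*(v^3 + 5*v^2 + 6*v) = (v - 5)*(v + 2)*(v^2 + 3*v) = (v - 5)*(v + 2)*(v + 3)*(v)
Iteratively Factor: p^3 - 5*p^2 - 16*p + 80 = (p + 4)*(p^2 - 9*p + 20) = (p - 5)*(p + 4)*(p - 4)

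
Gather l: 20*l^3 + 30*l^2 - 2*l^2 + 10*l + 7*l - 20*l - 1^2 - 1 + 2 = 20*l^3 + 28*l^2 - 3*l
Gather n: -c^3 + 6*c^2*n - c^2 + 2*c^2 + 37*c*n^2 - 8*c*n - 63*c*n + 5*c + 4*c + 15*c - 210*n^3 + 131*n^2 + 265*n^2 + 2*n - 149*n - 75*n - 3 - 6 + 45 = -c^3 + c^2 + 24*c - 210*n^3 + n^2*(37*c + 396) + n*(6*c^2 - 71*c - 222) + 36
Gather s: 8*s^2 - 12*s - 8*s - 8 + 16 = 8*s^2 - 20*s + 8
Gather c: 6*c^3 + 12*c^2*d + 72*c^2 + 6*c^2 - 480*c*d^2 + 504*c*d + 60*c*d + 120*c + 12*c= 6*c^3 + c^2*(12*d + 78) + c*(-480*d^2 + 564*d + 132)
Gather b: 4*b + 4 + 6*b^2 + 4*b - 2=6*b^2 + 8*b + 2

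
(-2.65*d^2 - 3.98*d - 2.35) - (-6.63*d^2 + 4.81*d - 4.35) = 3.98*d^2 - 8.79*d + 2.0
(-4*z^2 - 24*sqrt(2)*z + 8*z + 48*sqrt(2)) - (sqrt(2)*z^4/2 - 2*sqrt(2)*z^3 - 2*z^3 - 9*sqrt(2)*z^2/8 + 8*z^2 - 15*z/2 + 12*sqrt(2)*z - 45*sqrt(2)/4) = -sqrt(2)*z^4/2 + 2*z^3 + 2*sqrt(2)*z^3 - 12*z^2 + 9*sqrt(2)*z^2/8 - 36*sqrt(2)*z + 31*z/2 + 237*sqrt(2)/4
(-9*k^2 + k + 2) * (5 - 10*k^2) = 90*k^4 - 10*k^3 - 65*k^2 + 5*k + 10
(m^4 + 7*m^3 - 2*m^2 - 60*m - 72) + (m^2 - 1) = m^4 + 7*m^3 - m^2 - 60*m - 73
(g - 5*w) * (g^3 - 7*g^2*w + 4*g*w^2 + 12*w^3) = g^4 - 12*g^3*w + 39*g^2*w^2 - 8*g*w^3 - 60*w^4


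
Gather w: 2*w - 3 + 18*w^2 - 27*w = 18*w^2 - 25*w - 3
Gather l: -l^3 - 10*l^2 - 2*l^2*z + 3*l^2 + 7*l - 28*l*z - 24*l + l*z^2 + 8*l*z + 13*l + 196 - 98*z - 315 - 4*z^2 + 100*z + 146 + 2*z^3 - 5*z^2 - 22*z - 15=-l^3 + l^2*(-2*z - 7) + l*(z^2 - 20*z - 4) + 2*z^3 - 9*z^2 - 20*z + 12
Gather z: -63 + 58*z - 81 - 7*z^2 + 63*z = -7*z^2 + 121*z - 144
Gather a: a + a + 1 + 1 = 2*a + 2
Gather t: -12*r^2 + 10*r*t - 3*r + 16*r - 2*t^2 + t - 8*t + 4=-12*r^2 + 13*r - 2*t^2 + t*(10*r - 7) + 4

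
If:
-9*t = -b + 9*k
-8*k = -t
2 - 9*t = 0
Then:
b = 9/4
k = 1/36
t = 2/9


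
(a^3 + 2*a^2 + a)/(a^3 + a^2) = (a + 1)/a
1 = 1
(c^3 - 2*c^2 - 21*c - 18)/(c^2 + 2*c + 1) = (c^2 - 3*c - 18)/(c + 1)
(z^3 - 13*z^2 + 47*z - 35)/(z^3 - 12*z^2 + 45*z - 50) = (z^2 - 8*z + 7)/(z^2 - 7*z + 10)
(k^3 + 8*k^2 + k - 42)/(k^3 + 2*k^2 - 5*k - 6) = (k + 7)/(k + 1)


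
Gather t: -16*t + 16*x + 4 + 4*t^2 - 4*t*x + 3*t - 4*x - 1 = 4*t^2 + t*(-4*x - 13) + 12*x + 3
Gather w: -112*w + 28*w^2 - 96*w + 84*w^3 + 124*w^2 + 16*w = 84*w^3 + 152*w^2 - 192*w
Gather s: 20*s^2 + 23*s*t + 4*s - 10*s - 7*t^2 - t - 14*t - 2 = 20*s^2 + s*(23*t - 6) - 7*t^2 - 15*t - 2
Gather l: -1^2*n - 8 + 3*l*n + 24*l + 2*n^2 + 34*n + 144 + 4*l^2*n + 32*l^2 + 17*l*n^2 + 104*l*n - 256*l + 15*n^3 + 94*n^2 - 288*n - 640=l^2*(4*n + 32) + l*(17*n^2 + 107*n - 232) + 15*n^3 + 96*n^2 - 255*n - 504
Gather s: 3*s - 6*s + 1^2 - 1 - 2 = -3*s - 2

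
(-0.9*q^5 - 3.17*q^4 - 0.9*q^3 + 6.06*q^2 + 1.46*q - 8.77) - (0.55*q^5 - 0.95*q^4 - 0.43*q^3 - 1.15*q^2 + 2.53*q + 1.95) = -1.45*q^5 - 2.22*q^4 - 0.47*q^3 + 7.21*q^2 - 1.07*q - 10.72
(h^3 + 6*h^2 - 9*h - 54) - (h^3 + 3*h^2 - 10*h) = 3*h^2 + h - 54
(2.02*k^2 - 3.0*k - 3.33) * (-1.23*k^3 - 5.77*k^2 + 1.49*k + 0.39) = -2.4846*k^5 - 7.9654*k^4 + 24.4157*k^3 + 15.5319*k^2 - 6.1317*k - 1.2987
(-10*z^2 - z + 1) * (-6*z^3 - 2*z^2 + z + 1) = 60*z^5 + 26*z^4 - 14*z^3 - 13*z^2 + 1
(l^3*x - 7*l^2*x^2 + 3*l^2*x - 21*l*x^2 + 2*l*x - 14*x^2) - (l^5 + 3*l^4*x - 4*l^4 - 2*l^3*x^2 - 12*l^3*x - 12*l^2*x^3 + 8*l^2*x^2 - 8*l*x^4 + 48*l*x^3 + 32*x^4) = -l^5 - 3*l^4*x + 4*l^4 + 2*l^3*x^2 + 13*l^3*x + 12*l^2*x^3 - 15*l^2*x^2 + 3*l^2*x + 8*l*x^4 - 48*l*x^3 - 21*l*x^2 + 2*l*x - 32*x^4 - 14*x^2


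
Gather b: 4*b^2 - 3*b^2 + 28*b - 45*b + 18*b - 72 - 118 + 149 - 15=b^2 + b - 56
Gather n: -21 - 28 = -49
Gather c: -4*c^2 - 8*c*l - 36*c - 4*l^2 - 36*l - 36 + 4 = -4*c^2 + c*(-8*l - 36) - 4*l^2 - 36*l - 32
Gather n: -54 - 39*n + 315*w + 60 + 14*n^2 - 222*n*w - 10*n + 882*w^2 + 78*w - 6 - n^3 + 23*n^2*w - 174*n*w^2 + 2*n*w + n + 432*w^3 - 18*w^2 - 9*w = -n^3 + n^2*(23*w + 14) + n*(-174*w^2 - 220*w - 48) + 432*w^3 + 864*w^2 + 384*w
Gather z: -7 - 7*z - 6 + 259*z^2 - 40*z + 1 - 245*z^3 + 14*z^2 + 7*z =-245*z^3 + 273*z^2 - 40*z - 12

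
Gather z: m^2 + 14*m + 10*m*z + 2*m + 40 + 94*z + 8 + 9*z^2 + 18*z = m^2 + 16*m + 9*z^2 + z*(10*m + 112) + 48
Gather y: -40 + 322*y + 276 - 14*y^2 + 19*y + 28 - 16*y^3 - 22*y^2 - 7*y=-16*y^3 - 36*y^2 + 334*y + 264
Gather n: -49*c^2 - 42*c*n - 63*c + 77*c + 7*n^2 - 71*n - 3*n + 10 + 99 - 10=-49*c^2 + 14*c + 7*n^2 + n*(-42*c - 74) + 99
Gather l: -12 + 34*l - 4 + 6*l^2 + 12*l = 6*l^2 + 46*l - 16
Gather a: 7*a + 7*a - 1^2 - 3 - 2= 14*a - 6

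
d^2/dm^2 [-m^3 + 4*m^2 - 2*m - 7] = 8 - 6*m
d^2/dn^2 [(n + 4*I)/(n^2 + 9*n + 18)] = 2*((n + 4*I)*(2*n + 9)^2 - (3*n + 9 + 4*I)*(n^2 + 9*n + 18))/(n^2 + 9*n + 18)^3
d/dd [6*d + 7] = 6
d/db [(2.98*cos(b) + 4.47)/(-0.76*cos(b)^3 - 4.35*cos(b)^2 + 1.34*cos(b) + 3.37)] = -(4.5296*cos(b)^3 + 23.1546*cos(b)^2 + 38.889*cos(b) + 4.05280000000002)*sin(b)/(0.76*cos(b)^3 + 4.35*cos(b)^2 - 1.34*cos(b) - 3.37)^2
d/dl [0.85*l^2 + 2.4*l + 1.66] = 1.7*l + 2.4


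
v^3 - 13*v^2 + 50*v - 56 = (v - 7)*(v - 4)*(v - 2)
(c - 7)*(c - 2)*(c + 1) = c^3 - 8*c^2 + 5*c + 14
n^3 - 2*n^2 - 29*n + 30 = (n - 6)*(n - 1)*(n + 5)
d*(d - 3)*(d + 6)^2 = d^4 + 9*d^3 - 108*d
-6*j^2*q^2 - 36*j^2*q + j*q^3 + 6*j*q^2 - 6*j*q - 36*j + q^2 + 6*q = (-6*j + q)*(q + 6)*(j*q + 1)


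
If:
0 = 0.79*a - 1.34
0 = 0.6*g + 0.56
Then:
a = 1.70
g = -0.93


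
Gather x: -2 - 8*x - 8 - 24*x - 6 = -32*x - 16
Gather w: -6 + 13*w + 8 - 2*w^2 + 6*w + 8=-2*w^2 + 19*w + 10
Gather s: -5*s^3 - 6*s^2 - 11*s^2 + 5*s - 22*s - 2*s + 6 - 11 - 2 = -5*s^3 - 17*s^2 - 19*s - 7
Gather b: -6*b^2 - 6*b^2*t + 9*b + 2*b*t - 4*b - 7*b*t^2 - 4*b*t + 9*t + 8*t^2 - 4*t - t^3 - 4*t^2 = b^2*(-6*t - 6) + b*(-7*t^2 - 2*t + 5) - t^3 + 4*t^2 + 5*t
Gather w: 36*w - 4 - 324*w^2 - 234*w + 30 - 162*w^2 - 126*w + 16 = -486*w^2 - 324*w + 42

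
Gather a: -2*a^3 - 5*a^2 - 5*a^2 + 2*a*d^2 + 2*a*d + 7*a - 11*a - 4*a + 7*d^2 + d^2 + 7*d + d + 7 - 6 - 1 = -2*a^3 - 10*a^2 + a*(2*d^2 + 2*d - 8) + 8*d^2 + 8*d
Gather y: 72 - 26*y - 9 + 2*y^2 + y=2*y^2 - 25*y + 63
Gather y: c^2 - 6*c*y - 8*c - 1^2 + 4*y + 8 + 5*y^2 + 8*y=c^2 - 8*c + 5*y^2 + y*(12 - 6*c) + 7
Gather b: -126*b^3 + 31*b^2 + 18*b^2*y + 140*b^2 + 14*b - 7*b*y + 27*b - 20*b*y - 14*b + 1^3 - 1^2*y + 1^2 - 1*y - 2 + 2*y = -126*b^3 + b^2*(18*y + 171) + b*(27 - 27*y)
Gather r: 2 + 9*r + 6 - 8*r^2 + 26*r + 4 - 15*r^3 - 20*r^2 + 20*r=-15*r^3 - 28*r^2 + 55*r + 12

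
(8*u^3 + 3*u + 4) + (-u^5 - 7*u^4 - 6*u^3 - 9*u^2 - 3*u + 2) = -u^5 - 7*u^4 + 2*u^3 - 9*u^2 + 6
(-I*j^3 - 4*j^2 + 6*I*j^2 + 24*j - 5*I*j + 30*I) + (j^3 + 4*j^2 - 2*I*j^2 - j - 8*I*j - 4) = j^3 - I*j^3 + 4*I*j^2 + 23*j - 13*I*j - 4 + 30*I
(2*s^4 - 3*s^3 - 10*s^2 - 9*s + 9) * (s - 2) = 2*s^5 - 7*s^4 - 4*s^3 + 11*s^2 + 27*s - 18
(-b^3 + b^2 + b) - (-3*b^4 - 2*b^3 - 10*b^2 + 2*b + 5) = 3*b^4 + b^3 + 11*b^2 - b - 5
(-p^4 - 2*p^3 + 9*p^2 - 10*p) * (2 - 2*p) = 2*p^5 + 2*p^4 - 22*p^3 + 38*p^2 - 20*p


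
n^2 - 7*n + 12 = (n - 4)*(n - 3)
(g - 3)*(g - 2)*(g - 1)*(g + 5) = g^4 - g^3 - 19*g^2 + 49*g - 30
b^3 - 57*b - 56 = (b - 8)*(b + 1)*(b + 7)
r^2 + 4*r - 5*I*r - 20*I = (r + 4)*(r - 5*I)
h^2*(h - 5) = h^3 - 5*h^2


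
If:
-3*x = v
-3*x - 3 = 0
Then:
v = 3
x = -1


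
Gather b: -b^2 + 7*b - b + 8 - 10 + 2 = -b^2 + 6*b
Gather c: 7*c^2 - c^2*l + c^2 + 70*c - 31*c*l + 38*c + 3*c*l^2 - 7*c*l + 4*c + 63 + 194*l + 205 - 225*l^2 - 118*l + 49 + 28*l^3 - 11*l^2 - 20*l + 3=c^2*(8 - l) + c*(3*l^2 - 38*l + 112) + 28*l^3 - 236*l^2 + 56*l + 320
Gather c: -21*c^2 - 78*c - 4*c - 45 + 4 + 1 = -21*c^2 - 82*c - 40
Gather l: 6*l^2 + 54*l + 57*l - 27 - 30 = 6*l^2 + 111*l - 57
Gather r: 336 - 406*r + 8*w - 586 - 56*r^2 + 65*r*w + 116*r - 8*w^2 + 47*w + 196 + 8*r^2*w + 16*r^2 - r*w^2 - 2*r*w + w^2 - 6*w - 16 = r^2*(8*w - 40) + r*(-w^2 + 63*w - 290) - 7*w^2 + 49*w - 70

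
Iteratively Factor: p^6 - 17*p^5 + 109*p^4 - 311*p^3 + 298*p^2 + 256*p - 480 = (p - 3)*(p^5 - 14*p^4 + 67*p^3 - 110*p^2 - 32*p + 160) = (p - 3)*(p - 2)*(p^4 - 12*p^3 + 43*p^2 - 24*p - 80) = (p - 3)*(p - 2)*(p + 1)*(p^3 - 13*p^2 + 56*p - 80) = (p - 5)*(p - 3)*(p - 2)*(p + 1)*(p^2 - 8*p + 16) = (p - 5)*(p - 4)*(p - 3)*(p - 2)*(p + 1)*(p - 4)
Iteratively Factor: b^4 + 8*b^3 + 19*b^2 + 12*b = (b + 1)*(b^3 + 7*b^2 + 12*b) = (b + 1)*(b + 3)*(b^2 + 4*b) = (b + 1)*(b + 3)*(b + 4)*(b)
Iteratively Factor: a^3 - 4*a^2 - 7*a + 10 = (a + 2)*(a^2 - 6*a + 5) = (a - 1)*(a + 2)*(a - 5)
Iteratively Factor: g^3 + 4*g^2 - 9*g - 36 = (g + 4)*(g^2 - 9) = (g - 3)*(g + 4)*(g + 3)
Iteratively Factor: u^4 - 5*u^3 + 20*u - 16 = (u - 1)*(u^3 - 4*u^2 - 4*u + 16) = (u - 2)*(u - 1)*(u^2 - 2*u - 8) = (u - 2)*(u - 1)*(u + 2)*(u - 4)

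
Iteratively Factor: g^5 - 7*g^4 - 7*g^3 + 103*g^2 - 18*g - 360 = (g - 4)*(g^4 - 3*g^3 - 19*g^2 + 27*g + 90) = (g - 5)*(g - 4)*(g^3 + 2*g^2 - 9*g - 18) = (g - 5)*(g - 4)*(g - 3)*(g^2 + 5*g + 6) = (g - 5)*(g - 4)*(g - 3)*(g + 3)*(g + 2)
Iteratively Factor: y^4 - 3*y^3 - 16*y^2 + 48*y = (y + 4)*(y^3 - 7*y^2 + 12*y) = y*(y + 4)*(y^2 - 7*y + 12) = y*(y - 3)*(y + 4)*(y - 4)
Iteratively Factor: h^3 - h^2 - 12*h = (h - 4)*(h^2 + 3*h) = (h - 4)*(h + 3)*(h)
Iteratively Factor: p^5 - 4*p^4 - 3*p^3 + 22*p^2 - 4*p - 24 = (p + 2)*(p^4 - 6*p^3 + 9*p^2 + 4*p - 12) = (p - 2)*(p + 2)*(p^3 - 4*p^2 + p + 6) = (p - 2)*(p + 1)*(p + 2)*(p^2 - 5*p + 6) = (p - 3)*(p - 2)*(p + 1)*(p + 2)*(p - 2)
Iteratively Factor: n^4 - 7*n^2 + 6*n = (n + 3)*(n^3 - 3*n^2 + 2*n) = (n - 1)*(n + 3)*(n^2 - 2*n) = n*(n - 1)*(n + 3)*(n - 2)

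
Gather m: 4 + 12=16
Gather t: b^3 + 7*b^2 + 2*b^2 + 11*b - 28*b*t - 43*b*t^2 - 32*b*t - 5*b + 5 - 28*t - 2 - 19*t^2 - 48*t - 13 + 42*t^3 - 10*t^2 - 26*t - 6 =b^3 + 9*b^2 + 6*b + 42*t^3 + t^2*(-43*b - 29) + t*(-60*b - 102) - 16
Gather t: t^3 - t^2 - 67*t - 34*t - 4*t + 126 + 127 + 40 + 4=t^3 - t^2 - 105*t + 297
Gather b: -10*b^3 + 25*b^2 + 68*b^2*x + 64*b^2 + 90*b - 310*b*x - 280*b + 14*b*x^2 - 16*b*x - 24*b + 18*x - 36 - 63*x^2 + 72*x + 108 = -10*b^3 + b^2*(68*x + 89) + b*(14*x^2 - 326*x - 214) - 63*x^2 + 90*x + 72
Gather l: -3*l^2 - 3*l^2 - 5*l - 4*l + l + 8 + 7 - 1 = -6*l^2 - 8*l + 14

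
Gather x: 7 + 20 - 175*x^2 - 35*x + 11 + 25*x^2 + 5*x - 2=-150*x^2 - 30*x + 36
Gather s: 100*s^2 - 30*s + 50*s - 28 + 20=100*s^2 + 20*s - 8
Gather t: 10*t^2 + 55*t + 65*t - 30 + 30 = 10*t^2 + 120*t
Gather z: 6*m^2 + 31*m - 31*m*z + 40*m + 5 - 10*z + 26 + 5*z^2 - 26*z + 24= 6*m^2 + 71*m + 5*z^2 + z*(-31*m - 36) + 55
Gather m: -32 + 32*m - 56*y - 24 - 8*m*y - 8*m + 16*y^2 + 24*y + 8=m*(24 - 8*y) + 16*y^2 - 32*y - 48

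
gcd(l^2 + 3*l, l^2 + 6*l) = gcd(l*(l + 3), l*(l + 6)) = l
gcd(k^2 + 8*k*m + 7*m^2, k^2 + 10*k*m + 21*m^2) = k + 7*m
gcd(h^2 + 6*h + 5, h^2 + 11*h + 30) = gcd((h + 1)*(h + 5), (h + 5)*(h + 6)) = h + 5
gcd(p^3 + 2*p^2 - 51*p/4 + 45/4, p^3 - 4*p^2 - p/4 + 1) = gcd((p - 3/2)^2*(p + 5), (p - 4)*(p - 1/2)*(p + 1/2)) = 1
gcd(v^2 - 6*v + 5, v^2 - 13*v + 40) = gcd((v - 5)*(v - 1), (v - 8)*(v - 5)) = v - 5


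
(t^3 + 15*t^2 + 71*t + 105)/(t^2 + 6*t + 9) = (t^2 + 12*t + 35)/(t + 3)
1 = 1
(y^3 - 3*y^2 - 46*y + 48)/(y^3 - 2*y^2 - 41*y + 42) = (y - 8)/(y - 7)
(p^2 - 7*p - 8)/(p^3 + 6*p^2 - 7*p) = (p^2 - 7*p - 8)/(p*(p^2 + 6*p - 7))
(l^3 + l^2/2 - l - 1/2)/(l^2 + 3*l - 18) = (l^3 + l^2/2 - l - 1/2)/(l^2 + 3*l - 18)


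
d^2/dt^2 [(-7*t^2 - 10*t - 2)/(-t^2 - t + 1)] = 6*(t^3 + 9*t^2 + 12*t + 7)/(t^6 + 3*t^5 - 5*t^3 + 3*t - 1)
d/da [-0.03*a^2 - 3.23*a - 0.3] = -0.06*a - 3.23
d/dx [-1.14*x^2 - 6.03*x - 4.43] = -2.28*x - 6.03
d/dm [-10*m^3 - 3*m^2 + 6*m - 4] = -30*m^2 - 6*m + 6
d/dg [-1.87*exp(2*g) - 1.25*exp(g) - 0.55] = (-3.74*exp(g) - 1.25)*exp(g)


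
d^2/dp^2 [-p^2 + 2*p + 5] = -2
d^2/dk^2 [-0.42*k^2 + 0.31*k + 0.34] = -0.840000000000000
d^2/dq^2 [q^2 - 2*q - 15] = 2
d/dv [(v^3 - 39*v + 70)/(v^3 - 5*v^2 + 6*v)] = 5*(-v^2 + 14*v - 21)/(v^2*(v^2 - 6*v + 9))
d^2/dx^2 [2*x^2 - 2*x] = 4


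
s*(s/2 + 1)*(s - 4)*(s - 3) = s^4/2 - 5*s^3/2 - s^2 + 12*s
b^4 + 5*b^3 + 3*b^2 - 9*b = b*(b - 1)*(b + 3)^2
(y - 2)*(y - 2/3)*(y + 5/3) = y^3 - y^2 - 28*y/9 + 20/9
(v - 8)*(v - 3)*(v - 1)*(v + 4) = v^4 - 8*v^3 - 13*v^2 + 116*v - 96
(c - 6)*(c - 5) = c^2 - 11*c + 30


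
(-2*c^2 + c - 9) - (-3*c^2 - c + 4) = c^2 + 2*c - 13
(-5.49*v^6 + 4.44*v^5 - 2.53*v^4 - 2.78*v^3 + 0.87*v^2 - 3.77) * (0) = 0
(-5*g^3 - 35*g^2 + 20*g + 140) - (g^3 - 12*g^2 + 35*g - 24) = -6*g^3 - 23*g^2 - 15*g + 164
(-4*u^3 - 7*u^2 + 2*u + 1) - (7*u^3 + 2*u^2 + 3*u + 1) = -11*u^3 - 9*u^2 - u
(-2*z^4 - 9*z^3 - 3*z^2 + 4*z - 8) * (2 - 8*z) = 16*z^5 + 68*z^4 + 6*z^3 - 38*z^2 + 72*z - 16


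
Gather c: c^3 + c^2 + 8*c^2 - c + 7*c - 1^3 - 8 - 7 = c^3 + 9*c^2 + 6*c - 16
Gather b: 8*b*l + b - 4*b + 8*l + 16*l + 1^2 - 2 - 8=b*(8*l - 3) + 24*l - 9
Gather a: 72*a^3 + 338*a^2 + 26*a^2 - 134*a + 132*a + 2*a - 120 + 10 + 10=72*a^3 + 364*a^2 - 100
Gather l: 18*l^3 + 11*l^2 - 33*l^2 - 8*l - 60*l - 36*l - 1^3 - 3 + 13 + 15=18*l^3 - 22*l^2 - 104*l + 24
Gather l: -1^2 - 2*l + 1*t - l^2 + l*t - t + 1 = -l^2 + l*(t - 2)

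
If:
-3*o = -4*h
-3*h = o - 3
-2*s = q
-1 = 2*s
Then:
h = 9/13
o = 12/13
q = 1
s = -1/2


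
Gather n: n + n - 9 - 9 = 2*n - 18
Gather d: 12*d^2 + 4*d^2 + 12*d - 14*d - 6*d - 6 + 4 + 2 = 16*d^2 - 8*d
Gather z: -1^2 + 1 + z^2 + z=z^2 + z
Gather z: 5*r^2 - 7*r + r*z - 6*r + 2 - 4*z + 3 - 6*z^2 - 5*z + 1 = 5*r^2 - 13*r - 6*z^2 + z*(r - 9) + 6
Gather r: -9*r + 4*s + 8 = -9*r + 4*s + 8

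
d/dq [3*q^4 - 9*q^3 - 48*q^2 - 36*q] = 12*q^3 - 27*q^2 - 96*q - 36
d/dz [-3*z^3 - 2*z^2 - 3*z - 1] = -9*z^2 - 4*z - 3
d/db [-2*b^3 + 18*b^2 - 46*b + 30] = -6*b^2 + 36*b - 46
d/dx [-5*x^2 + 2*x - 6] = 2 - 10*x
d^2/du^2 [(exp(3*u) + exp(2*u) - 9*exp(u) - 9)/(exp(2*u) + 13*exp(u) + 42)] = (exp(6*u) + 39*exp(5*u) + 738*exp(4*u) + 6088*exp(3*u) + 19431*exp(2*u) + 11961*exp(u) - 10962)*exp(u)/(exp(6*u) + 39*exp(5*u) + 633*exp(4*u) + 5473*exp(3*u) + 26586*exp(2*u) + 68796*exp(u) + 74088)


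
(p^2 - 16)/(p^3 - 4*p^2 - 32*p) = (p - 4)/(p*(p - 8))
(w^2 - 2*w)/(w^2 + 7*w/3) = 3*(w - 2)/(3*w + 7)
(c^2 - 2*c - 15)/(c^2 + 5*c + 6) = (c - 5)/(c + 2)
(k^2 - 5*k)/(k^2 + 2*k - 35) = k/(k + 7)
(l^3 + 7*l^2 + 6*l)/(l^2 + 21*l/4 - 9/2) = 4*l*(l + 1)/(4*l - 3)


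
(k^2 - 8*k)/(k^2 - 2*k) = (k - 8)/(k - 2)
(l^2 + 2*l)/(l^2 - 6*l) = (l + 2)/(l - 6)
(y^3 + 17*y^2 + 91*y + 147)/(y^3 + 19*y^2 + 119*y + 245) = (y + 3)/(y + 5)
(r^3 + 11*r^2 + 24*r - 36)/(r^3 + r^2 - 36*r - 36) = (r^2 + 5*r - 6)/(r^2 - 5*r - 6)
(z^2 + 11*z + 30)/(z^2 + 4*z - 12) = (z + 5)/(z - 2)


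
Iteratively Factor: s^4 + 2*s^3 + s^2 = (s + 1)*(s^3 + s^2) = s*(s + 1)*(s^2 + s) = s*(s + 1)^2*(s)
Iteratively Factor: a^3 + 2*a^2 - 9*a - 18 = (a - 3)*(a^2 + 5*a + 6) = (a - 3)*(a + 2)*(a + 3)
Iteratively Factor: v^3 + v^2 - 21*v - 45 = (v + 3)*(v^2 - 2*v - 15) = (v + 3)^2*(v - 5)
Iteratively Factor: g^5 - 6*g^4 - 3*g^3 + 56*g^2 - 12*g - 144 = (g - 3)*(g^4 - 3*g^3 - 12*g^2 + 20*g + 48) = (g - 3)*(g + 2)*(g^3 - 5*g^2 - 2*g + 24) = (g - 4)*(g - 3)*(g + 2)*(g^2 - g - 6) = (g - 4)*(g - 3)*(g + 2)^2*(g - 3)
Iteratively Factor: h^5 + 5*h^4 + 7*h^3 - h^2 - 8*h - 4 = (h - 1)*(h^4 + 6*h^3 + 13*h^2 + 12*h + 4) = (h - 1)*(h + 1)*(h^3 + 5*h^2 + 8*h + 4) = (h - 1)*(h + 1)^2*(h^2 + 4*h + 4) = (h - 1)*(h + 1)^2*(h + 2)*(h + 2)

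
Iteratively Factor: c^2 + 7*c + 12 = (c + 4)*(c + 3)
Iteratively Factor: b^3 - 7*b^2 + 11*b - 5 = (b - 1)*(b^2 - 6*b + 5) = (b - 1)^2*(b - 5)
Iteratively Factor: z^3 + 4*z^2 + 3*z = (z + 3)*(z^2 + z) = z*(z + 3)*(z + 1)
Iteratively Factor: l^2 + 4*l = (l + 4)*(l)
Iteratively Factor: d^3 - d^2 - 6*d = (d - 3)*(d^2 + 2*d) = d*(d - 3)*(d + 2)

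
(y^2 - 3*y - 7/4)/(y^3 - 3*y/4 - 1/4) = (2*y - 7)/(2*y^2 - y - 1)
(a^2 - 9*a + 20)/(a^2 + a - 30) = (a - 4)/(a + 6)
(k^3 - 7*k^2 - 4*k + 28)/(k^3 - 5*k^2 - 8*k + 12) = (k^2 - 9*k + 14)/(k^2 - 7*k + 6)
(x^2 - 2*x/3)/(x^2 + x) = (x - 2/3)/(x + 1)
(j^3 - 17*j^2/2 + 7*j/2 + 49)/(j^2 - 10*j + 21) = (j^2 - 3*j/2 - 7)/(j - 3)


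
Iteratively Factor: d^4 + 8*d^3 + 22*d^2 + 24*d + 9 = (d + 3)*(d^3 + 5*d^2 + 7*d + 3) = (d + 3)^2*(d^2 + 2*d + 1) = (d + 1)*(d + 3)^2*(d + 1)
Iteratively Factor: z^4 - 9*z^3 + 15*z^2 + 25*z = (z)*(z^3 - 9*z^2 + 15*z + 25) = z*(z + 1)*(z^2 - 10*z + 25) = z*(z - 5)*(z + 1)*(z - 5)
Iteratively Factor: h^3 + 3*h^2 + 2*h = (h)*(h^2 + 3*h + 2) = h*(h + 1)*(h + 2)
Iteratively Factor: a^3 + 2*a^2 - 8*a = (a)*(a^2 + 2*a - 8) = a*(a + 4)*(a - 2)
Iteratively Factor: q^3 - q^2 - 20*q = (q + 4)*(q^2 - 5*q) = q*(q + 4)*(q - 5)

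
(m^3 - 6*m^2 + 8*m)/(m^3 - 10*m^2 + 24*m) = (m - 2)/(m - 6)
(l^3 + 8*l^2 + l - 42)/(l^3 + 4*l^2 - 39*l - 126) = (l - 2)/(l - 6)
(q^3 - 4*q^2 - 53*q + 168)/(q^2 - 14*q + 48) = (q^2 + 4*q - 21)/(q - 6)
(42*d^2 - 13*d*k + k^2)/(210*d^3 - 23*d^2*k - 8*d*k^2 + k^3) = 1/(5*d + k)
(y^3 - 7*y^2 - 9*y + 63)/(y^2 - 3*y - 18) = (y^2 - 10*y + 21)/(y - 6)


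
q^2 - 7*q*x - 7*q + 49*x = (q - 7)*(q - 7*x)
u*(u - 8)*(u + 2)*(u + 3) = u^4 - 3*u^3 - 34*u^2 - 48*u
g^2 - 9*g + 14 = (g - 7)*(g - 2)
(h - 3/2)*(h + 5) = h^2 + 7*h/2 - 15/2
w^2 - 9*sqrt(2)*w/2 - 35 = (w - 7*sqrt(2))*(w + 5*sqrt(2)/2)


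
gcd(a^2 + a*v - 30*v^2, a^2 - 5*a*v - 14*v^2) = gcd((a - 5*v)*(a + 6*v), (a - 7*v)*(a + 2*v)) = 1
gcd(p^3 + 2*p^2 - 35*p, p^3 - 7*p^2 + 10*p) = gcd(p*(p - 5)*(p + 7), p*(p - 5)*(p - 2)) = p^2 - 5*p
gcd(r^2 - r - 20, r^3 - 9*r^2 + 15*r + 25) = r - 5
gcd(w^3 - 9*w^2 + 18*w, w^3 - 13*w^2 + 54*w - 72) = w^2 - 9*w + 18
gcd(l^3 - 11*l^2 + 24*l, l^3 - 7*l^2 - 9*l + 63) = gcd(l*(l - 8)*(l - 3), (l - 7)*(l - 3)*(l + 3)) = l - 3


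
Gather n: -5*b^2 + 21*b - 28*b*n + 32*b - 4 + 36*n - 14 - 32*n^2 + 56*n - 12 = -5*b^2 + 53*b - 32*n^2 + n*(92 - 28*b) - 30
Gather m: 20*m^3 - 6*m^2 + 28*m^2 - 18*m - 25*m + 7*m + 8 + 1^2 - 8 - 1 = 20*m^3 + 22*m^2 - 36*m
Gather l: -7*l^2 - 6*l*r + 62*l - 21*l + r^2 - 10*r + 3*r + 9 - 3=-7*l^2 + l*(41 - 6*r) + r^2 - 7*r + 6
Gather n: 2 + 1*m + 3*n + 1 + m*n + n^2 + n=m + n^2 + n*(m + 4) + 3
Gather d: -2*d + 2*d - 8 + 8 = 0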